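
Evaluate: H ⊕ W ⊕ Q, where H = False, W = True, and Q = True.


H = False, W = True, Q = True
Step 1: H ⊕ W = False XOR True = True
Step 2: True ⊕ Q = True XOR True = False
XOR is true when an odd number of operands are true.

False


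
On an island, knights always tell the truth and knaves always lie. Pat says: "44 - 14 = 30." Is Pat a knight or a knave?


Statement: "44 - 14 = 30."
Actual: 44 - 14 = 30
Claimed: 30
Statement is TRUE → Pat tells the truth → Knight

Knight


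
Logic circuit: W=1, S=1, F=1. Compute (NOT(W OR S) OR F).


W OR S = 1
NOT(1) = 0
0 OR 1 = 1

1


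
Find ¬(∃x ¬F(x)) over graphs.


Original: ∃x ¬F(x)
Rule: ¬∀→∃, ¬∃→∀, negate predicate.
Negation: ∀x F(x)

∀x F(x)


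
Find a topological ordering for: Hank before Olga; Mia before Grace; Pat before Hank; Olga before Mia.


Constraints: Hank before Olga; Mia before Grace; Pat before Hank; Olga before Mia
Method: repeatedly schedule the remaining task that has no remaining task required before it.
  Step 1: remaining {Olga, Pat, Mia, Hank, Grace}; every task except Pat still has a predecessor pending → schedule Pat.
  Step 2: remaining {Olga, Mia, Hank, Grace}; every task except Hank still has a predecessor pending → schedule Hank.
  Step 3: remaining {Olga, Mia, Grace}; every task except Olga still has a predecessor pending → schedule Olga.
  Step 4: remaining {Mia, Grace}; every task except Mia still has a predecessor pending → schedule Mia.
  Step 5: only Grace remains → schedule Grace.
Resulting order:

Pat → Hank → Olga → Mia → Grace


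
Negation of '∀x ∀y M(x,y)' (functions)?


Original: ∀x ∀y M(x,y)
Rule: ¬∀→∃, ¬∃→∀, negate predicate.
Negation: ∃x ∃y ¬M(x,y)

∃x ∃y ¬M(x,y)


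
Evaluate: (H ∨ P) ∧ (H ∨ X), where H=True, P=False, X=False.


H = True, P = False, X = False
Expression: (H ∨ P) ∧ (H ∨ X)
Step 1: H ∨ P = True OR False = True
Step 2: H ∨ X = True OR False = True
Step 3: (True) ∧ (True) = True AND True = True

True


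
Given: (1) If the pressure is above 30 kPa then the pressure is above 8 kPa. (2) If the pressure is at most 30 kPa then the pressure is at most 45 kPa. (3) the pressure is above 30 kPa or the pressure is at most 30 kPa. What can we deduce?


Constructive dilemma: (P → Q) ∧ (R → S), P ∨ R ⊢ Q ∨ S
Premise 1: the pressure is above 30 kPa → the pressure is above 8 kPa
Premise 2: the pressure is at most 30 kPa → the pressure is at most 45 kPa
Premise 3: the pressure is above 30 kPa ∨ the pressure is at most 30 kPa
Case 1: Assuming the pressure is above 30 kPa, then by Premise 1, the pressure is above 8 kPa.
Case 2: Assuming the pressure is at most 30 kPa, then by Premise 2, the pressure is at most 45 kPa.
Since one of the pressure is above 30 kPa or the pressure is at most 30 kPa must hold, we get the pressure is above 8 kPa or the pressure is at most 45 kPa.

The pressure is above 8 kPa or the pressure is at most 45 kPa.


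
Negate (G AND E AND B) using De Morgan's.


De Morgan's law: ¬(P ∧ Q ∧ R) ≡ ¬P ∨ ¬Q ∨ ¬R
¬(G ∧ E ∧ B) = ¬G ∨ ¬E ∨ ¬B

¬G ∨ ¬E ∨ ¬B


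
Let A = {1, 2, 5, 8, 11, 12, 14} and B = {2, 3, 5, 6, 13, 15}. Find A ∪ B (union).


A = {1, 2, 5, 8, 11, 12, 14}
B = {2, 3, 5, 6, 13, 15}
Operation: union
All elements combined: 1, 2, 3, 5, 6, 8, 11, 12, 13, 14, 15

{1, 2, 3, 5, 6, 8, 11, 12, 13, 14, 15}


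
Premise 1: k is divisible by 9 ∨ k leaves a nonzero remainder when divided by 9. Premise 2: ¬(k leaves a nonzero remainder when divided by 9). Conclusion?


Disjunctive syllogism: P ∨ Q, ¬P ⊢ Q
Disjunction: k is divisible by 9 ∨ k leaves a nonzero remainder when divided by 9
We know it is not the case that k leaves a nonzero remainder when divided by 9.
By disjunctive syllogism, the other disjunct must be true.

k is divisible by 9


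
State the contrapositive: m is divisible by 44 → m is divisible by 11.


Original: If m is divisible by 44, then m is divisible by 11
Contrapositive: If ¬Q, then ¬P
Negate Q: not (m is divisible by 11)
Negate P: not (m is divisible by 44)

If not (m is divisible by 11), then not (m is divisible by 44).


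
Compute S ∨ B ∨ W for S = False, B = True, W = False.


S = False, B = True, W = False
Step 1: S ∨ B = False OR True = True
Step 2: True ∨ W = True OR False = True
OR is true when at least one operand is true.

True


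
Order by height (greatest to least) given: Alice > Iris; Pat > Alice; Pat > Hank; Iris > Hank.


Constraints: Alice > Iris; Pat > Alice; Pat > Hank; Iris > Hank
Method: at each step, the next-highest is the one remaining person who never appears on the smaller side of a constraint between remaining people.
  Step 1: remaining {Iris, Alice, Pat, Hank}; on the smaller side: {Iris, Alice, Hank} → Pat is next (Pat > Alice; Pat > Hank).
  Step 2: remaining {Iris, Alice, Hank}; on the smaller side: {Iris, Hank} → Alice is next (Alice > Iris).
  Step 3: remaining {Iris, Hank}; on the smaller side: {Hank} → Iris is next (Iris > Hank).
  Step 4: only Hank remains → lowest.
Final ranking (highest to lowest):

Pat > Alice > Iris > Hank


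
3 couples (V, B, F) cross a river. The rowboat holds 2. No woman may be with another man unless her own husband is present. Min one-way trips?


Label couples V, B, F (H = husband, W = wife).
Counting alone: 6 people, the rowboat carries 2 and someone must bring it back, so each round trip nets at most +1 on the far side until the last crossing → at least 9 trips. The jealousy constraint makes 9 impossible; the shortest valid schedule has 11:
1. WV+WB →  (far: WV,WB; near: HV,HB,HF,WF)
2. WV ←       (far: WB; near: HV,HB,HF,WV,WF)
3. WV+WF →  (far: WV,WB,WF; near: HV,HB,HF)
4. WV ←       (far: WB,WF; near: HV,HB,HF,WV)
5. HB+HF →  (far: HB,WB,HF,WF; near: HV,WV)
6. HB+WB ←  (far: HF,WF; near: HV,WV,HB,WB)
7. HV+HB →  (far: HV,HB,HF,WF; near: WV,WB)
8. WF ←       (far: HV,HB,HF; near: WV,WB,WF)
9. WV+WB →  (far: HV,WV,HB,WB,HF; near: WF)
10. HF ←      (far: HV,WV,HB,WB; near: HF,WF)
11. HF+WF → (far: all six; near: empty)
In every state each wife is either with her husband or with no other man.
Minimum trips = 11

11


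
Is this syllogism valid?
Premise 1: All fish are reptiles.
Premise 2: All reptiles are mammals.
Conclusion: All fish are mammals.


Premise 1: All fish are reptiles.
Premise 2: All reptiles are mammals.
Conclusion: All fish are mammals.
Barbara syllogism (AAA-1): All A are B, All B are C → All A are C.
Middle term (reptiles) distributed in premise 2.

Valid


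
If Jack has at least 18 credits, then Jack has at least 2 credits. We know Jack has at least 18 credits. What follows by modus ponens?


Modus ponens: P → Q, P ⊢ Q
P: Jack has at least 18 credits
Q: Jack has at least 2 credits
We have P → Q and P is true.
By modus ponens, Q must be true.

Jack has at least 2 credits


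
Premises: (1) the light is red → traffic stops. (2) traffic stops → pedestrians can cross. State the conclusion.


Hypothetical syllogism: P → Q, Q → R ⊢ P → R
Premise 1: the light is red → traffic stops
Premise 2: traffic stops → pedestrians can cross
Chain the implications: the middle term (traffic stops) links the two.
Conclusion: If the light is red, then pedestrians can cross.

If the light is red, then pedestrians can cross.


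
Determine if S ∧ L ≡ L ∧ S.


Expression 1: S ∧ L
Expression 2: L ∧ S
Truth table (S L | Expr1 Expr2):
  T T |   T     T
  T F |   F     F
  F T |   F     F
  F F |   F     F
All 4 rows agree, so the expressions are logically equivalent.

Yes


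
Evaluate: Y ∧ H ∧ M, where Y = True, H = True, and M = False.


Y = True, H = True, M = False
Step 1: Y ∧ H = True AND True = True
Step 2: (True) ∧ M = (True) AND False = False
AND is true only when ALL operands are true.

False


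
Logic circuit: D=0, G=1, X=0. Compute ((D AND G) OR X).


D AND G = 0&1 = 0
0 OR 0 = 0

0


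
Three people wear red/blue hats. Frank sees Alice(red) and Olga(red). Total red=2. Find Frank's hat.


Total red = 2, seen red = 2
Own red = 2 - 2 = 0
Frank's hat is blue.

blue


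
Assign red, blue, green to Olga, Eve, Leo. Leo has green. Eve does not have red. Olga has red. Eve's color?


From clues:
  Leo → green
  Olga → red
By elimination, Eve gets the remaining.

blue


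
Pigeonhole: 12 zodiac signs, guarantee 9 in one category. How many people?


Pigeonhole: to guarantee k in one of n categories, need (k-1)×n + 1.
k = 9, n = 12
Minimum = (9-1) × 12 + 1 = 8 × 12 + 1

97


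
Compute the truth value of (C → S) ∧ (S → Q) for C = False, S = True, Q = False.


C = False, S = True, Q = False
Step 1: C → S is false only when C=True and S=False. Result: True
Step 2: S → Q is false only when S=True and Q=False. Result: False
Step 3: True ∧ False = False

False


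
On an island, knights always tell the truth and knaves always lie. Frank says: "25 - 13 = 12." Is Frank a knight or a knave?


Statement: "25 - 13 = 12."
Actual: 25 - 13 = 12
Claimed: 12
Statement is TRUE → Frank tells the truth → Knight

Knight


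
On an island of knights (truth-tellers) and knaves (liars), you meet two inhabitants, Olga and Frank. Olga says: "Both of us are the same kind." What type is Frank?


Olga says: "Both of us are the same kind."
Case 1: Olga is a Knight (truth-teller)
  Statement is true → they ARE the same → Frank is also a Knight
Case 2: Olga is a Knave (liar)
  Statement is false → they are NOT the same → Frank is a Knight
In both cases, Frank is a Knight.

Knight


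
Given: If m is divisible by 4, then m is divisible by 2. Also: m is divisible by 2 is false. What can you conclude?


Modus tollens: P → Q, ¬Q ⊢ ¬P
P: m is divisible by 4
Q: m is divisible by 2
We have P → Q and Q is false.
By modus tollens, P must be false.

It is not the case that m is divisible by 4


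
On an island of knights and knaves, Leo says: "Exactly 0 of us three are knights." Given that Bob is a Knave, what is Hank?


Leo claims exactly 0 knights among Leo, Bob, Hank.
Given: Bob is a Knave.

Case 1: Leo is a Knight (tells truth)
  Then exactly 0 of the three are knights.
  Counting Leo, Bob: 1 knight(s) so far. Need -1 more → impossible.
Case 2: Leo is a Knave (lies)
  Then the count is NOT 0.
  If Hank = Knave, count = 0 = 0 → claim would be true, contradicts lie.
  If Hank = Knight, count = 1 ≠ 0 → lie confirmed ✓

Hank is a Knight.

Knight


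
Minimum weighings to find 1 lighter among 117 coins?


Each weighing has 3 outcomes (left heavy / balance / right heavy), so k weighings distinguish at most 3^k cases; splitting into three near-equal groups achieves this.
Need 3^k ≥ 117: 3^4 = 81 < 117 ≤ 3^5 = 243
k = ⌈log₃(117)⌉ = 5

5


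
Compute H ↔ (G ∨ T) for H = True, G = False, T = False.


H = True, G = False, T = False
Step 1: G ∨ T = False OR False = False
Step 2: H ↔ (False): true when both sides have same truth value.
Result: True ↔ False = False

False


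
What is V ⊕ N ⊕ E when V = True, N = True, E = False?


V = True, N = True, E = False
Step 1: V ⊕ N = True XOR True = False
Step 2: False ⊕ E = False XOR False = False
XOR is true when an odd number of operands are true.

False


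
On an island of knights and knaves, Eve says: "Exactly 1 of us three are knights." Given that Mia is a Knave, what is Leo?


Eve claims exactly 1 knights among Eve, Mia, Leo.
Given: Mia is a Knave.

Case 1: Eve is a Knight (tells truth)
  Then exactly 1 of the three are knights.
  Counting Eve, Mia: 1 knight(s) so far. Need 0 more → Leo = Knave.
Case 2: Eve is a Knave (lies)
  Then the count is NOT 1.
  If Leo = Knight, count = 1 = 1 → claim would be true, contradicts lie.
  If Leo = Knave, count = 0 ≠ 1 → lie confirmed ✓

Leo is a Knave.

Knave


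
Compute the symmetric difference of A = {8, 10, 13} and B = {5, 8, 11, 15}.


A = {8, 10, 13}
B = {5, 8, 11, 15}
Operation: symmetric difference
In A only: [10, 13], in B only: [5, 11, 15]

{5, 10, 11, 13, 15}


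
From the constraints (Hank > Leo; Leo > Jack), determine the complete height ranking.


Constraints: Hank > Leo; Leo > Jack
Method: at each step, the next-highest is the one remaining person who never appears on the smaller side of a constraint between remaining people.
  Step 1: remaining {Hank, Leo, Jack}; on the smaller side: {Leo, Jack} → Hank is next (Hank > Leo).
  Step 2: remaining {Leo, Jack}; on the smaller side: {Jack} → Leo is next (Leo > Jack).
  Step 3: only Jack remains → lowest.
Final ranking (highest to lowest):

Hank > Leo > Jack


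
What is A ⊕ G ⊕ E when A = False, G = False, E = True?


A = False, G = False, E = True
Step 1: A ⊕ G = False XOR False = False
Step 2: False ⊕ E = False XOR True = True
XOR is true when an odd number of operands are true.

True


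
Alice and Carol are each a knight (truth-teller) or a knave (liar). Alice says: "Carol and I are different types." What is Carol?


Alice says: "Carol and I are different types."
Case 1: Alice is a Knight (truth-teller)
  Statement is true → they ARE different → Carol is a Knave
Case 2: Alice is a Knave (liar)
  Statement is false → they are NOT different → Carol is a Knave
In both cases, Carol is a Knave.

Knave


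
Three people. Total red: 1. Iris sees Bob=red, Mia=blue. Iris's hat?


Total red = 1, seen red = 1
Own red = 1 - 1 = 0
Iris's hat is blue.

blue


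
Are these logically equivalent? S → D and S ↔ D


Expression 1: S → D
Expression 2: S ↔ D
Truth table (S D | Expr1 Expr2):
  T T |   T     T
  T F |   F     F
  F T |   T     F   ← differ
  F F |   T     T
Counterexample: S=F, D=T gives Expr1 = T but Expr2 = F, so the expressions are NOT logically equivalent.

No


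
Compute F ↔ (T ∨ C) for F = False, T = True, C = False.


F = False, T = True, C = False
Step 1: T ∨ C = True OR False = True
Step 2: F ↔ (True): true when both sides have same truth value.
Result: False ↔ True = False

False


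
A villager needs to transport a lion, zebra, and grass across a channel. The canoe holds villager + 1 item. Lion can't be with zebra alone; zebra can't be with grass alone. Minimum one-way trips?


1. villager+zebra → 2. villager ← 3. villager+lion → 4. villager+zebra ← 5. villager+grass → 6. villager ← 7. villager+zebra →
Minimum trips = 7

7


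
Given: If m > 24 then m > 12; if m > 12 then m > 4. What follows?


Hypothetical syllogism: P → Q, Q → R ⊢ P → R
Premise 1: m > 24 → m > 12
Premise 2: m > 12 → m > 4
Chain the implications: the middle term (m > 12) links the two.
Conclusion: If m > 24, then m > 4.

If m > 24, then m > 4.


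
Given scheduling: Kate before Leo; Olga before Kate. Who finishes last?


Constraints: Kate before Leo; Olga before Kate
The last task can have nothing scheduled after it, so it must never appear on the left of a 'before'.
Tasks appearing before some other task: Kate, Olga.
The only task not in that list is Leo → it is last.

Leo


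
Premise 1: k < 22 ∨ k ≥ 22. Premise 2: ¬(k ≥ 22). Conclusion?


Disjunctive syllogism: P ∨ Q, ¬P ⊢ Q
Disjunction: k < 22 ∨ k ≥ 22
We know it is not the case that k ≥ 22.
By disjunctive syllogism, the other disjunct must be true.

k < 22


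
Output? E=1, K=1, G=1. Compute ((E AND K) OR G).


E AND K = 1&1 = 1
1 OR 1 = 1

1


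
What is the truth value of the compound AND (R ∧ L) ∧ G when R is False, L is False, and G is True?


R = False, L = False, G = True
Step 1: R ∧ L = False AND False = False
Step 2: False ∧ G = False AND True = False
AND is true only when ALL operands are true.

False


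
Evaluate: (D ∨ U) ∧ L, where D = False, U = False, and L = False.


D = False, U = False, L = False
Step 1: D ∨ U = False OR False = False
Step 2: False ∧ L = False AND False = False
OR is true when at least one operand is true; AND requires both.

False


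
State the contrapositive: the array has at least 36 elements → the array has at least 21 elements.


Original: If the array has at least 36 elements, then the array has at least 21 elements
Contrapositive: If ¬Q, then ¬P
Negate Q: not (the array has at least 21 elements)
Negate P: not (the array has at least 36 elements)

If not (the array has at least 21 elements), then not (the array has at least 36 elements).


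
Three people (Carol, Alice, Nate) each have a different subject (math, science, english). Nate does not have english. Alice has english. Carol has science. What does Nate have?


From clues:
  Alice → english
  Carol → science
By elimination, Nate gets the remaining.

math


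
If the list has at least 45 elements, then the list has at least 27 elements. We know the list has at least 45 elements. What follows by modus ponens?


Modus ponens: P → Q, P ⊢ Q
P: the list has at least 45 elements
Q: the list has at least 27 elements
We have P → Q and P is true.
By modus ponens, Q must be true.

The list has at least 27 elements


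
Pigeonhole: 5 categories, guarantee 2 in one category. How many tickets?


Pigeonhole: to guarantee k in one of n categories, need (k-1)×n + 1.
k = 2, n = 5
Minimum = (2-1) × 5 + 1 = 1 × 5 + 1

6


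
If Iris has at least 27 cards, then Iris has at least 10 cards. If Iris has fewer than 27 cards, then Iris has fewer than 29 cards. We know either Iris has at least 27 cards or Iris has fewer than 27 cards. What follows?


Constructive dilemma: (P → Q) ∧ (R → S), P ∨ R ⊢ Q ∨ S
Premise 1: Iris has at least 27 cards → Iris has at least 10 cards
Premise 2: Iris has fewer than 27 cards → Iris has fewer than 29 cards
Premise 3: Iris has at least 27 cards ∨ Iris has fewer than 27 cards
Case 1: Assuming Iris has at least 27 cards, then by Premise 1, Iris has at least 10 cards.
Case 2: Assuming Iris has fewer than 27 cards, then by Premise 2, Iris has fewer than 29 cards.
Since one of Iris has at least 27 cards or Iris has fewer than 27 cards must hold, we get Iris has at least 10 cards or Iris has fewer than 29 cards.

Iris has at least 10 cards or Iris has fewer than 29 cards.


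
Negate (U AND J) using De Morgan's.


De Morgan's law: ¬(P ∧ Q) ≡ ¬P ∨ ¬Q
¬(U ∧ J) = ¬U ∨ ¬J

¬U ∨ ¬J


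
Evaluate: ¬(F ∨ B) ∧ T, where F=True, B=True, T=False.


F = True, B = True, T = False
Expression: ¬(F ∨ B) ∧ T
Step 1: F ∨ B = True OR True = True
Step 2: ¬(F ∨ B) = NOT True = False
Step 3: (False) ∧ T = False AND False = False

False


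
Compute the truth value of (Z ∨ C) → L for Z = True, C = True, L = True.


Z = True, C = True, L = True
Step 1: Z ∨ C = True OR True = True
Step 2: (True) → L: false only when antecedent=True and L=False.
Result: True

True


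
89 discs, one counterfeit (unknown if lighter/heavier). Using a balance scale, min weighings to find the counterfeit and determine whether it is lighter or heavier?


Let n = 89. 178 possibilities (n discs × lighter/heavier); each weighing has 3 outcomes.
Bound for k weighings: say the first weighing puts j discs on each pan. If it tips, the 2j weighed discs remain suspects (each with a known direction) and k-1 weighings give 3^(k-1) outcomes; 3^(k-1) is odd, so 2j ≤ 3^(k-1) - 1. If it balances, the n - 2j unweighed discs remain with direction unknown: 2(n - 2j) ≤ 3^(k-1) - 1 by the same parity argument. Adding, n ≤ (3^(k-1) - 1) + (3^(k-1) - 1)/2 = (3^k - 3)/2, and the classical three-group strategy achieves this (3 discs in 2 weighings, 12 in 3, 39 in 4, 120 in 5).
So we need the smallest k with (3^k - 3)/2 ≥ 89.
k = 4: (3^4 - 3)/2 = 39 < 89 ✗
k = 5: (3^5 - 3)/2 = 120 ≥ 89 ✓

5


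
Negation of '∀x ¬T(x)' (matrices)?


Original: ∀x ¬T(x)
Rule: ¬∀→∃, ¬∃→∀, negate predicate.
Negation: ∃x T(x)

∃x T(x)


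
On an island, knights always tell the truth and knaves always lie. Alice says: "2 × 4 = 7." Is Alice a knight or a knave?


Statement: "2 × 4 = 7."
Actual: 2 × 4 = 8
Claimed: 7
Statement is FALSE → Alice lies → Knave

Knave


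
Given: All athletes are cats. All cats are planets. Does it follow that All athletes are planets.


Premise 1: All athletes are cats.
Premise 2: All cats are planets.
Conclusion: All athletes are planets.
Barbara syllogism (AAA-1): All A are B, All B are C → All A are C.
Middle term (cats) distributed in premise 2.

Valid


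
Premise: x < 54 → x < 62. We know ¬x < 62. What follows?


Modus tollens: P → Q, ¬Q ⊢ ¬P
P: x < 54
Q: x < 62
We have P → Q and Q is false.
By modus tollens, P must be false.

It is not the case that x < 54


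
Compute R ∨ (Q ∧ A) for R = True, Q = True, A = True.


R = True, Q = True, A = True
Step 1: Q ∧ A = True AND True = True
Step 2: R ∨ True = True OR True = True
AND evaluated first (higher precedence); then OR applied.

True


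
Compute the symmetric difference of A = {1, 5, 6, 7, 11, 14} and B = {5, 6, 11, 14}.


A = {1, 5, 6, 7, 11, 14}
B = {5, 6, 11, 14}
Operation: symmetric difference
In A only: [1, 7], in B only: []

{1, 7}


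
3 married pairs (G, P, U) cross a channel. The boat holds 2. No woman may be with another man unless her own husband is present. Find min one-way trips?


Label couples G, P, U (H = husband, W = wife).
Counting alone: 6 people, the boat carries 2 and someone must bring it back, so each round trip nets at most +1 on the far side until the last crossing → at least 9 trips. The jealousy constraint makes 9 impossible; the shortest valid schedule has 11:
1. WG+WP →  (far: WG,WP; near: HG,HP,HU,WU)
2. WG ←       (far: WP; near: HG,HP,HU,WG,WU)
3. WG+WU →  (far: WG,WP,WU; near: HG,HP,HU)
4. WG ←       (far: WP,WU; near: HG,HP,HU,WG)
5. HP+HU →  (far: HP,WP,HU,WU; near: HG,WG)
6. HP+WP ←  (far: HU,WU; near: HG,WG,HP,WP)
7. HG+HP →  (far: HG,HP,HU,WU; near: WG,WP)
8. WU ←       (far: HG,HP,HU; near: WG,WP,WU)
9. WG+WP →  (far: HG,WG,HP,WP,HU; near: WU)
10. HU ←      (far: HG,WG,HP,WP; near: HU,WU)
11. HU+WU → (far: all six; near: empty)
In every state each wife is either with her husband or with no other man.
Minimum trips = 11

11


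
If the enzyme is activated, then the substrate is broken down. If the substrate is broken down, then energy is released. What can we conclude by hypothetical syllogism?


Hypothetical syllogism: P → Q, Q → R ⊢ P → R
Premise 1: the enzyme is activated → the substrate is broken down
Premise 2: the substrate is broken down → energy is released
Chain the implications: the middle term (the substrate is broken down) links the two.
Conclusion: If the enzyme is activated, then energy is released.

If the enzyme is activated, then energy is released.


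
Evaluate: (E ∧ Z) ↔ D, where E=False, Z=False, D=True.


E = False, Z = False, D = True
Expression: (E ∧ Z) ↔ D
Step 1: E ∧ Z = False AND False = False
Step 2: (False) ↔ D = (False iff True) = False

False


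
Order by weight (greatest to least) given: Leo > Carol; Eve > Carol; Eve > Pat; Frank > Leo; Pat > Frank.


Constraints: Leo > Carol; Eve > Carol; Eve > Pat; Frank > Leo; Pat > Frank
Method: at each step, the next-highest is the one remaining person who never appears on the smaller side of a constraint between remaining people.
  Step 1: remaining {Carol, Leo, Eve, Pat, Frank}; on the smaller side: {Carol, Leo, Pat, Frank} → Eve is next (Eve > Carol; Eve > Pat).
  Step 2: remaining {Carol, Leo, Pat, Frank}; on the smaller side: {Carol, Leo, Frank} → Pat is next (Pat > Frank).
  Step 3: remaining {Carol, Leo, Frank}; on the smaller side: {Carol, Leo} → Frank is next (Frank > Leo).
  Step 4: remaining {Carol, Leo}; on the smaller side: {Carol} → Leo is next (Leo > Carol).
  Step 5: only Carol remains → lowest.
Final ranking (highest to lowest):

Eve > Pat > Frank > Leo > Carol


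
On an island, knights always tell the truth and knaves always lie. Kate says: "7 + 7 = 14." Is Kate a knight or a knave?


Statement: "7 + 7 = 14."
Actual: 7 + 7 = 14
Claimed: 14
Statement is TRUE → Kate tells the truth → Knight

Knight


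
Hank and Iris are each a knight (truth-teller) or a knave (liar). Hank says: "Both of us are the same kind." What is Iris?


Hank says: "Both of us are the same kind."
Case 1: Hank is a Knight (truth-teller)
  Statement is true → they ARE the same → Iris is also a Knight
Case 2: Hank is a Knave (liar)
  Statement is false → they are NOT the same → Iris is a Knight
In both cases, Iris is a Knight.

Knight


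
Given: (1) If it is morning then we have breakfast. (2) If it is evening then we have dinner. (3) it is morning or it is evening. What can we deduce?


Constructive dilemma: (P → Q) ∧ (R → S), P ∨ R ⊢ Q ∨ S
Premise 1: it is morning → we have breakfast
Premise 2: it is evening → we have dinner
Premise 3: it is morning ∨ it is evening
Case 1: Assuming it is morning, then by Premise 1, we have breakfast.
Case 2: Assuming it is evening, then by Premise 2, we have dinner.
Since one of it is morning or it is evening must hold, we get we have breakfast or we have dinner.

We have breakfast or we have dinner.


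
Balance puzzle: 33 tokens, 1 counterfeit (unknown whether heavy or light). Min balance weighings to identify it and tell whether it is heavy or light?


Let n = 33. 66 possibilities (n tokens × lighter/heavier); each weighing has 3 outcomes.
Bound for k weighings: say the first weighing puts j tokens on each pan. If it tips, the 2j weighed tokens remain suspects (each with a known direction) and k-1 weighings give 3^(k-1) outcomes; 3^(k-1) is odd, so 2j ≤ 3^(k-1) - 1. If it balances, the n - 2j unweighed tokens remain with direction unknown: 2(n - 2j) ≤ 3^(k-1) - 1 by the same parity argument. Adding, n ≤ (3^(k-1) - 1) + (3^(k-1) - 1)/2 = (3^k - 3)/2, and the classical three-group strategy achieves this (3 tokens in 2 weighings, 12 in 3, 39 in 4, 120 in 5).
So we need the smallest k with (3^k - 3)/2 ≥ 33.
k = 3: (3^3 - 3)/2 = 12 < 33 ✗
k = 4: (3^4 - 3)/2 = 39 ≥ 33 ✓

4


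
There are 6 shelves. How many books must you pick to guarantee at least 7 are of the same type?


Pigeonhole: to guarantee k in one of n categories, need (k-1)×n + 1.
k = 7, n = 6
Minimum = (7-1) × 6 + 1 = 6 × 6 + 1

37


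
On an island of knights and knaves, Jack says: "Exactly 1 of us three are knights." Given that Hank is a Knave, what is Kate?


Jack claims exactly 1 knights among Jack, Hank, Kate.
Given: Hank is a Knave.

Case 1: Jack is a Knight (tells truth)
  Then exactly 1 of the three are knights.
  Counting Jack, Hank: 1 knight(s) so far. Need 0 more → Kate = Knave.
Case 2: Jack is a Knave (lies)
  Then the count is NOT 1.
  If Kate = Knight, count = 1 = 1 → claim would be true, contradicts lie.
  If Kate = Knave, count = 0 ≠ 1 → lie confirmed ✓

Kate is a Knave.

Knave


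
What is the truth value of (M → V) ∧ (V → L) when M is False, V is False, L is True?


M = False, V = False, L = True
Step 1: M → V is false only when M=True and V=False. Result: True
Step 2: V → L is false only when V=True and L=False. Result: True
Step 3: True ∧ True = True

True


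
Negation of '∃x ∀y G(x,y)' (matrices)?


Original: ∃x ∀y G(x,y)
Rule: ¬∀→∃, ¬∃→∀, negate predicate.
Negation: ∀x ∃y ¬G(x,y)

∀x ∃y ¬G(x,y)


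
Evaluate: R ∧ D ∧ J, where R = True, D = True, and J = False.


R = True, D = True, J = False
Step 1: R ∧ D = True AND True = True
Step 2: (True) ∧ J = (True) AND False = False
AND is true only when ALL operands are true.

False


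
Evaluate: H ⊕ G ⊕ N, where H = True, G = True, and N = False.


H = True, G = True, N = False
Step 1: H ⊕ G = True XOR True = False
Step 2: False ⊕ N = False XOR False = False
XOR is true when an odd number of operands are true.

False


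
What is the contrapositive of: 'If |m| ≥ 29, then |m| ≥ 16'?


Original: If |m| ≥ 29, then |m| ≥ 16
Contrapositive: If ¬Q, then ¬P
Negate Q: not (|m| ≥ 16)
Negate P: not (|m| ≥ 29)

If not (|m| ≥ 16), then not (|m| ≥ 29).


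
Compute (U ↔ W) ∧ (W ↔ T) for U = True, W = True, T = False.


U = True, W = True, T = False
Step 1: U ↔ W is true when U and W have the same value. Result: True
Step 2: W ↔ T is true when W and T have the same value. Result: False
Step 3: True ∧ False = False

False


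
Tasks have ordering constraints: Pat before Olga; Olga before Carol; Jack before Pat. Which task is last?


Constraints: Pat before Olga; Olga before Carol; Jack before Pat
The last task can have nothing scheduled after it, so it must never appear on the left of a 'before'.
Tasks appearing before some other task: Pat, Olga, Jack.
The only task not in that list is Carol → it is last.

Carol


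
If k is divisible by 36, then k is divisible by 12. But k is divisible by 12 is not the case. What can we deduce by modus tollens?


Modus tollens: P → Q, ¬Q ⊢ ¬P
P: k is divisible by 36
Q: k is divisible by 12
We have P → Q and Q is false.
By modus tollens, P must be false.

It is not the case that k is divisible by 36


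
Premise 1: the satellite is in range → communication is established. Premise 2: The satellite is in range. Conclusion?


Modus ponens: P → Q, P ⊢ Q
P: the satellite is in range
Q: communication is established
We have P → Q and P is true.
By modus ponens, Q must be true.

Communication is established


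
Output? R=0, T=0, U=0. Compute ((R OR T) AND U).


R OR T = 0|0 = 0
0 AND 0 = 0

0


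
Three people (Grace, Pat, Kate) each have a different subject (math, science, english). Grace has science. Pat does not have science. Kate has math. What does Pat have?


From clues:
  Kate → math
  Grace → science
By elimination, Pat gets the remaining.

english


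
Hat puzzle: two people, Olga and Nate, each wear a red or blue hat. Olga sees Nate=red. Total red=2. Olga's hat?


Total red = 2, Nate = red
Red accounted for: 1
Remaining for Olga: 1
Olga's hat is red.

red


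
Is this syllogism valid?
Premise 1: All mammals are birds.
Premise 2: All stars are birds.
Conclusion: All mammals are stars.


Premise 1: All mammals are birds.
Premise 2: All stars are birds.
Conclusion: All mammals are stars.
Fallacy: undistributed middle. birds is predicate in both.
Counterexample: mammals and stars could be disjoint subsets of birds.

Invalid


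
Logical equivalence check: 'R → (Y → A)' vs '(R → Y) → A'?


Expression 1: R → (Y → A)
Expression 2: (R → Y) → A
Truth table (R Y A | Expr1 Expr2):
  T T T |   T     T
  T T F |   F     F
  T F T |   T     T
  T F F |   T     T
  F T T |   T     T
  F T F |   T     F   ← differ
  F F T |   T     T
  F F F |   T     F   ← differ
Counterexample: R=F, Y=T, A=F gives Expr1 = T but Expr2 = F, so the expressions are NOT logically equivalent.

No


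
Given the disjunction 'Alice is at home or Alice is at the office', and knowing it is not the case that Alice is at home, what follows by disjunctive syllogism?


Disjunctive syllogism: P ∨ Q, ¬P ⊢ Q
Disjunction: Alice is at home ∨ Alice is at the office
We know it is not the case that Alice is at home.
By disjunctive syllogism, the other disjunct must be true.

Alice is at the office


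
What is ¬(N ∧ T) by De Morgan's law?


De Morgan's law: ¬(P ∧ Q) ≡ ¬P ∨ ¬Q
¬(N ∧ T) = ¬N ∨ ¬T

¬N ∨ ¬T


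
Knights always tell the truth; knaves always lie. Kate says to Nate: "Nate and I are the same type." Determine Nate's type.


Kate says: "Nate and I are the same type."
Case 1: Kate is a Knight (truth-teller)
  Statement is true → they ARE the same → Nate is also a Knight
Case 2: Kate is a Knave (liar)
  Statement is false → they are NOT the same → Nate is a Knight
In both cases, Nate is a Knight.

Knight


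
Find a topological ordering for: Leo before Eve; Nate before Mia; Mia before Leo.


Constraints: Leo before Eve; Nate before Mia; Mia before Leo
Method: repeatedly schedule the remaining task that has no remaining task required before it.
  Step 1: remaining {Leo, Mia, Nate, Eve}; every task except Nate still has a predecessor pending → schedule Nate.
  Step 2: remaining {Leo, Mia, Eve}; every task except Mia still has a predecessor pending → schedule Mia.
  Step 3: remaining {Leo, Eve}; every task except Leo still has a predecessor pending → schedule Leo.
  Step 4: only Eve remains → schedule Eve.
Resulting order:

Nate → Mia → Leo → Eve


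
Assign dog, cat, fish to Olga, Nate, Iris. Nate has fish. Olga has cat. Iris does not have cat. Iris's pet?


From clues:
  Olga → cat
  Nate → fish
By elimination, Iris gets the remaining.

dog


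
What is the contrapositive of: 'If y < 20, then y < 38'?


Original: If y < 20, then y < 38
Contrapositive: If ¬Q, then ¬P
Negate Q: not (y < 38)
Negate P: not (y < 20)

If not (y < 38), then not (y < 20).


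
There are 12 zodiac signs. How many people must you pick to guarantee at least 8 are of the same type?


Pigeonhole: to guarantee k in one of n categories, need (k-1)×n + 1.
k = 8, n = 12
Minimum = (8-1) × 12 + 1 = 7 × 12 + 1

85


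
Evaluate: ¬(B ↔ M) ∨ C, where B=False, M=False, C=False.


B = False, M = False, C = False
Expression: ¬(B ↔ M) ∨ C
Step 1: B ↔ M = (False iff False) = True
Step 2: ¬(B ↔ M) = NOT True = False
Step 3: (False) ∨ C = False OR False = False

False


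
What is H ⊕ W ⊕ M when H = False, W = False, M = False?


H = False, W = False, M = False
Step 1: H ⊕ W = False XOR False = False
Step 2: False ⊕ M = False XOR False = False
XOR is true when an odd number of operands are true.

False


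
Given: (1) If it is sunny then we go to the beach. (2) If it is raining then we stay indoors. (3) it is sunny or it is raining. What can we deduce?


Constructive dilemma: (P → Q) ∧ (R → S), P ∨ R ⊢ Q ∨ S
Premise 1: it is sunny → we go to the beach
Premise 2: it is raining → we stay indoors
Premise 3: it is sunny ∨ it is raining
Case 1: Assuming it is sunny, then by Premise 1, we go to the beach.
Case 2: Assuming it is raining, then by Premise 2, we stay indoors.
Since one of it is sunny or it is raining must hold, we get we go to the beach or we stay indoors.

We go to the beach or we stay indoors.


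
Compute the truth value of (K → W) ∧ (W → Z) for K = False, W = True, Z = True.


K = False, W = True, Z = True
Step 1: K → W is false only when K=True and W=False. Result: True
Step 2: W → Z is false only when W=True and Z=False. Result: True
Step 3: True ∧ True = True

True


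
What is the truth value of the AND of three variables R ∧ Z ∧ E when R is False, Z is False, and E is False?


R = False, Z = False, E = False
Step 1: R ∧ Z = False AND False = False
Step 2: (False) ∧ E = (False) AND False = False
AND is true only when ALL operands are true.

False


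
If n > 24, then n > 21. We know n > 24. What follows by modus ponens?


Modus ponens: P → Q, P ⊢ Q
P: n > 24
Q: n > 21
We have P → Q and P is true.
By modus ponens, Q must be true.

n > 21


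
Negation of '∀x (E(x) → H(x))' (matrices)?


Original: ∀x (E(x) → H(x))
Rule: ¬∀→∃, ¬∃→∀, negate predicate.
Negation: ∃x (E(x) ∧ ¬H(x))

∃x (E(x) ∧ ¬H(x))


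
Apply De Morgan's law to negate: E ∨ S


De Morgan's law: ¬(P ∨ Q) ≡ ¬P ∧ ¬Q
¬(E ∨ S) = ¬E ∧ ¬S

¬E ∧ ¬S


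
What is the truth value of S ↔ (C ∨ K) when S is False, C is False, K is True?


S = False, C = False, K = True
Step 1: C ∨ K = False OR True = True
Step 2: S ↔ (True): true when both sides have same truth value.
Result: False ↔ True = False

False


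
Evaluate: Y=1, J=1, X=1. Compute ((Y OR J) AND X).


Y OR J = 1|1 = 1
1 AND 1 = 1

1


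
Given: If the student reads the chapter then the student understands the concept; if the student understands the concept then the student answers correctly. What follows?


Hypothetical syllogism: P → Q, Q → R ⊢ P → R
Premise 1: the student reads the chapter → the student understands the concept
Premise 2: the student understands the concept → the student answers correctly
Chain the implications: the middle term (the student understands the concept) links the two.
Conclusion: If the student reads the chapter, then the student answers correctly.

If the student reads the chapter, then the student answers correctly.


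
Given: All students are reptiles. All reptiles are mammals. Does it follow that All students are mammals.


Premise 1: All students are reptiles.
Premise 2: All reptiles are mammals.
Conclusion: All students are mammals.
Barbara syllogism (AAA-1): All A are B, All B are C → All A are C.
Middle term (reptiles) distributed in premise 2.

Valid


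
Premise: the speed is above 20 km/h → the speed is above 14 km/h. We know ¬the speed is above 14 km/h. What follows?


Modus tollens: P → Q, ¬Q ⊢ ¬P
P: the speed is above 20 km/h
Q: the speed is above 14 km/h
We have P → Q and Q is false.
By modus tollens, P must be false.

It is not the case that the speed is above 20 km/h


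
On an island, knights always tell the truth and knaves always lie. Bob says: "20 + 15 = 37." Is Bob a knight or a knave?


Statement: "20 + 15 = 37."
Actual: 20 + 15 = 35
Claimed: 37
Statement is FALSE → Bob lies → Knave

Knave


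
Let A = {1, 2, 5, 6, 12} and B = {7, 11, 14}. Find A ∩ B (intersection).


A = {1, 2, 5, 6, 12}
B = {7, 11, 14}
Operation: intersection
Elements in both: none

∅


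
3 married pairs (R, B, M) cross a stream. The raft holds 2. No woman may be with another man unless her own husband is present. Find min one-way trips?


Label couples R, B, M (H = husband, W = wife).
Counting alone: 6 people, the raft carries 2 and someone must bring it back, so each round trip nets at most +1 on the far side until the last crossing → at least 9 trips. The jealousy constraint makes 9 impossible; the shortest valid schedule has 11:
1. WR+WB →  (far: WR,WB; near: HR,HB,HM,WM)
2. WR ←       (far: WB; near: HR,HB,HM,WR,WM)
3. WR+WM →  (far: WR,WB,WM; near: HR,HB,HM)
4. WR ←       (far: WB,WM; near: HR,HB,HM,WR)
5. HB+HM →  (far: HB,WB,HM,WM; near: HR,WR)
6. HB+WB ←  (far: HM,WM; near: HR,WR,HB,WB)
7. HR+HB →  (far: HR,HB,HM,WM; near: WR,WB)
8. WM ←       (far: HR,HB,HM; near: WR,WB,WM)
9. WR+WB →  (far: HR,WR,HB,WB,HM; near: WM)
10. HM ←      (far: HR,WR,HB,WB; near: HM,WM)
11. HM+WM → (far: all six; near: empty)
In every state each wife is either with her husband or with no other man.
Minimum trips = 11

11


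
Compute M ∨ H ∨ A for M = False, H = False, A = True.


M = False, H = False, A = True
Step 1: M ∨ H = False OR False = False
Step 2: False ∨ A = False OR True = True
OR is true when at least one operand is true.

True


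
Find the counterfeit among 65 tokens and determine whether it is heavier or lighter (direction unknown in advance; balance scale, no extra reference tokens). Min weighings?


Let n = 65. 130 possibilities (n tokens × lighter/heavier); each weighing has 3 outcomes.
Bound for k weighings: say the first weighing puts j tokens on each pan. If it tips, the 2j weighed tokens remain suspects (each with a known direction) and k-1 weighings give 3^(k-1) outcomes; 3^(k-1) is odd, so 2j ≤ 3^(k-1) - 1. If it balances, the n - 2j unweighed tokens remain with direction unknown: 2(n - 2j) ≤ 3^(k-1) - 1 by the same parity argument. Adding, n ≤ (3^(k-1) - 1) + (3^(k-1) - 1)/2 = (3^k - 3)/2, and the classical three-group strategy achieves this (3 tokens in 2 weighings, 12 in 3, 39 in 4, 120 in 5).
So we need the smallest k with (3^k - 3)/2 ≥ 65.
k = 4: (3^4 - 3)/2 = 39 < 65 ✗
k = 5: (3^5 - 3)/2 = 120 ≥ 65 ✓

5
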